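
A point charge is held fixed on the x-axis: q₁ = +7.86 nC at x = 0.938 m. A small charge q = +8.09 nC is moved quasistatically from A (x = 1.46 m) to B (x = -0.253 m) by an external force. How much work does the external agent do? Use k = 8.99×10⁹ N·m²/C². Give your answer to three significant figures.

For quasistatic motion the external work equals the change in potential energy: W_ext = qΔV = q(V_B − V_A).
At A: distance to the source charge is 0.522 m; V_A = kq₁/r = 135 V.
At B: distance to the source charge is 1.19 m; V_B = kq₁/r = 59.3 V.
ΔV = V_B − V_A = -76.0 V.
W_ext = qΔV = (8.09×10⁻⁹ C)(-76.0 V) = -6.15×10⁻⁷ J.

-6.15×10⁻⁷ J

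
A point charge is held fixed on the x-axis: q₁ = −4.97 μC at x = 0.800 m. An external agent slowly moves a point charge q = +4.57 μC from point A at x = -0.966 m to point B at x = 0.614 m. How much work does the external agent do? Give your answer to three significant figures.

-0.982 J

For quasistatic motion the external work equals the change in potential energy: W_ext = qΔV = q(V_B − V_A).
At A: distance to the source charge is 1.77 m; V_A = kq₁/r = -2.53×10⁴ V.
At B: distance to the source charge is 0.186 m; V_B = kq₁/r = -2.40×10⁵ V.
ΔV = V_B − V_A = -2.15×10⁵ V.
W_ext = qΔV = (4.57×10⁻⁶ C)(-2.15×10⁵ V) = -0.982 J.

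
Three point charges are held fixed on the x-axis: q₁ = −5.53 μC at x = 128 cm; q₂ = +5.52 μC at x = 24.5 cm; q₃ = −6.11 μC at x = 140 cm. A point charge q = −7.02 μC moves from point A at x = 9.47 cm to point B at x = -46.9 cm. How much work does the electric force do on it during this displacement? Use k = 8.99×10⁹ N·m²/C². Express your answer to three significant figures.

-1.65 J

The work done by the electric force is W_field = −ΔU = −q(V_B − V_A) = q(V_A − V_B).
At A: distances to the source charges are 1.19 m, 0.150 m, 1.31 m; V_A = Σ kqᵢ/rᵢ = 2.46×10⁵ V.
At B: distances to the source charges are 1.75 m, 0.714 m, 1.87 m; V_B = Σ kqᵢ/rᵢ = 1.17×10⁴ V.
ΔV = V_B − V_A = -2.34×10⁵ V.
W_field = −qΔV = −(-7.02×10⁻⁶ C)(-2.34×10⁵ V) = -1.65 J.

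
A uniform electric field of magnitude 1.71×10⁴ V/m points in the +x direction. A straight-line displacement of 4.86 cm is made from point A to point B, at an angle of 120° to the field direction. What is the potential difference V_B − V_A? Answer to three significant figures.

416 V

Only the component of displacement along E changes the potential: ΔV = −E·d·cosθ.
ΔV = −(1.71×10⁴ V/m)(0.0486 m)cos120° = 416 V.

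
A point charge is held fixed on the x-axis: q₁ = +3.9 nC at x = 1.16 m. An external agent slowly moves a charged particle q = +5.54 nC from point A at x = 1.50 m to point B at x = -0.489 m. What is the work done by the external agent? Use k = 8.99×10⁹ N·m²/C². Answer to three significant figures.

-4.53×10⁻⁷ J

For quasistatic motion the external work equals the change in potential energy: W_ext = qΔV = q(V_B − V_A).
At A: distance to the source charge is 0.340 m; V_A = kq₁/r = 103 V.
At B: distance to the source charge is 1.65 m; V_B = kq₁/r = 21.3 V.
ΔV = V_B − V_A = -81.9 V.
W_ext = qΔV = (5.54×10⁻⁹ C)(-81.9 V) = -4.53×10⁻⁷ J.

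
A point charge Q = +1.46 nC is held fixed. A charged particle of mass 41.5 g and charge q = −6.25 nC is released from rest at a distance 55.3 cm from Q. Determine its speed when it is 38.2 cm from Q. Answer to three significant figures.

Only the electrostatic force acts, so mechanical energy is conserved: ½mv² = U₁ − U₂ = kQq(1/r₁ − 1/r₂).
U₁ − U₂ = (8.99×10⁹ N·m²/C²)(1.46×10⁻⁹ C)(-6.25×10⁻⁹ C)(1/0.553 − 1/0.382) = 6.64×10⁻⁸ J.
v = √(2·6.64×10⁻⁸/0.0415) = 1.79×10⁻³ m/s.

1.79×10⁻³ m/s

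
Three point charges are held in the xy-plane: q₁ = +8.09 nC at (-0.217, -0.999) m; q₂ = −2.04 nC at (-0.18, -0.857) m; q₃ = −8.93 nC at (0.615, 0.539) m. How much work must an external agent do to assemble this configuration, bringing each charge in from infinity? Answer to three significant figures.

The assembly work is the sum of pairwise potential energies, U = Σ_{i<j} kqᵢqⱼ/rᵢⱼ.
Pair separations: r₁₂ = 0.147 m, r₁₃ = 1.75 m, r₂₃ = 1.61 m.
U = (-1.01×10⁻⁶) + (-3.71×10⁻⁷) + (1.02×10⁻⁷) = -1.28×10⁻⁶ J.

-1.28×10⁻⁶ J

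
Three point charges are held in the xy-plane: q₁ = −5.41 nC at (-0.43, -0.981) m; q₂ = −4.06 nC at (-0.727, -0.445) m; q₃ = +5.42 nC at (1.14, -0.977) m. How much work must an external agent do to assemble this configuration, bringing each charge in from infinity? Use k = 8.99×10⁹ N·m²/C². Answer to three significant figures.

5.24×10⁻⁸ J

The assembly work is the sum of pairwise potential energies, U = Σ_{i<j} kqᵢqⱼ/rᵢⱼ.
Pair separations: r₁₂ = 0.613 m, r₁₃ = 1.57 m, r₂₃ = 1.94 m.
U = (3.22×10⁻⁷) + (-1.68×10⁻⁷) + (-1.02×10⁻⁷) = 5.24×10⁻⁸ J.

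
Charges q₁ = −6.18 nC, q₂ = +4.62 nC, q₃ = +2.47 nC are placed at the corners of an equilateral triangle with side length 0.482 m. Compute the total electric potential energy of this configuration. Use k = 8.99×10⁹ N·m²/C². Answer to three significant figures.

The work to assemble the configuration equals its total potential energy, U = Σ kqᵢqⱼ/rᵢⱼ over all pairs.
All three pair separations equal the side length, 0.482 m.
U = (-5.33×10⁻⁷) + (-2.85×10⁻⁷) + (2.13×10⁻⁷) = -6.04×10⁻⁷ J.

-6.04×10⁻⁷ J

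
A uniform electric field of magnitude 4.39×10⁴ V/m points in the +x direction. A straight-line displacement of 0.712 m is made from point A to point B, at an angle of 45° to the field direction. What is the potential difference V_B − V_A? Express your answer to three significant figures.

-2.21×10⁴ V

Only the component of displacement along E changes the potential: ΔV = −E·d·cosθ.
ΔV = −(4.39×10⁴ V/m)(0.712 m)cos45° = -2.21×10⁴ V.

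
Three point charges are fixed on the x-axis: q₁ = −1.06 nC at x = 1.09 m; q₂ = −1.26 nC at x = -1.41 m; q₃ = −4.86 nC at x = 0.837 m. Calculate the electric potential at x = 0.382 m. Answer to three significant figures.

The total potential is the scalar sum of each charge's contribution, V = Σ kqᵢ/rᵢ.
Distances from the field point to each charge: r₁ = 0.708 m, r₂ = 1.79 m, r₃ = 0.455 m.
V = k[(-1.06×10⁻⁹)/(0.708) + (-1.26×10⁻⁹)/(1.79) + (-4.86×10⁻⁹)/(0.455)] = -116 V.

-116 V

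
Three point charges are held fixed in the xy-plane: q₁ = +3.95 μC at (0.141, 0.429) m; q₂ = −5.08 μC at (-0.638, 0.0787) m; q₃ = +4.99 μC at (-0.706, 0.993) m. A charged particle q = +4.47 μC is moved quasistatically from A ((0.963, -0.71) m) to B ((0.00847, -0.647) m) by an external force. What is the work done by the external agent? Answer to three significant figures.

For quasistatic motion the external work equals the change in potential energy: W_ext = qΔV = q(V_B − V_A).
At A: distances to the source charges are 1.40 m, 1.78 m, 2.38 m; V_A = Σ kqᵢ/rᵢ = 1.85×10⁴ V.
At B: distances to the source charges are 1.08 m, 0.972 m, 1.79 m; V_B = Σ kqᵢ/rᵢ = 1.08×10⁴ V.
ΔV = V_B − V_A = -7660 V.
W_ext = qΔV = (4.47×10⁻⁶ C)(-7660 V) = -0.0343 J.

-0.0343 J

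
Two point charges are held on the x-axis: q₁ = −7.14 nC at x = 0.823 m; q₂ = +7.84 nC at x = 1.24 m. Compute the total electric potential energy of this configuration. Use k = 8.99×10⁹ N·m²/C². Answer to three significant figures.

The assembly work is the sum of pairwise potential energies, U = Σ_{i<j} kqᵢqⱼ/rᵢⱼ.
Pair separations: r₁₂ = 0.417 m.
U = (-1.21×10⁻⁶) = -1.21×10⁻⁶ J.

-1.21×10⁻⁶ J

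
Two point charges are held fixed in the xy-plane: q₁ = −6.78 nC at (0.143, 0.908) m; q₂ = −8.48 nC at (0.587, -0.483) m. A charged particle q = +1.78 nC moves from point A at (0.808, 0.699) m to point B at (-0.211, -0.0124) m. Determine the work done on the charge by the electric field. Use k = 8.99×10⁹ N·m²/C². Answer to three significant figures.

-1.20×10⁻⁸ J

The work done by the electric force is W_field = −ΔU = −q(V_B − V_A) = q(V_A − V_B).
At A: distances to the source charges are 0.697 m, 1.20 m; V_A = Σ kqᵢ/rᵢ = -151 V.
At B: distances to the source charges are 0.986 m, 0.926 m; V_B = Σ kqᵢ/rᵢ = -144 V.
ΔV = V_B − V_A = 6.74 V.
W_field = −qΔV = −(1.78×10⁻⁹ C)(6.74 V) = -1.20×10⁻⁸ J.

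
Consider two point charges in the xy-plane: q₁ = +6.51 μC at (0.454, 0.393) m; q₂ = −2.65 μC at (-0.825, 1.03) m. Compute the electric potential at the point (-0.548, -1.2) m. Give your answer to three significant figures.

The total potential is the scalar sum of each charge's contribution, V = Σ kqᵢ/rᵢ.
Distances from the field point to each charge: r₁ = 1.88 m, r₂ = 2.25 m.
V = k[(6.51×10⁻⁶)/(1.88) + (-2.65×10⁻⁶)/(2.25)] = 2.05×10⁴ V.

2.05×10⁴ V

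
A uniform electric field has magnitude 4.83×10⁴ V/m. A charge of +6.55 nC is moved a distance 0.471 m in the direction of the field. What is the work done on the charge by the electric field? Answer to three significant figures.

1.49×10⁻⁴ J

The potential change for a displacement 0.471 m in the direction of the field is ΔV = −Ed = -2.27×10⁴ V.
W_field = −qΔV = 1.49×10⁻⁴ J.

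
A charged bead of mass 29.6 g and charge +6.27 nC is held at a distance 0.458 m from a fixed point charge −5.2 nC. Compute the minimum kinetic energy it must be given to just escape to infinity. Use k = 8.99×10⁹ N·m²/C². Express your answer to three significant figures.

6.40×10⁻⁷ J

To just escape, total mechanical energy must reach zero at infinity: ½mv²_min + U = 0, so ½mv²_min = −U = |kQq|/r.
|U| = |kQq|/r = (8.99×10⁹ N·m²/C²)(5.20×10⁻⁹)(6.27×10⁻⁹)/(0.458) = 6.40×10⁻⁷ J.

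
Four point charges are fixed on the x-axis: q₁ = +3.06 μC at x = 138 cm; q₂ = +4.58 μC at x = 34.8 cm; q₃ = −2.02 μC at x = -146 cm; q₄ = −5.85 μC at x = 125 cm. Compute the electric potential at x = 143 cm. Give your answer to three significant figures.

2.90×10⁵ V

Electric potential is a scalar, so the contributions from each charge add algebraically: V = Σ kqᵢ/rᵢ.
Distances from the field point to each charge: r₁ = 0.0500 m, r₂ = 1.08 m, r₃ = 2.89 m, r₄ = 0.180 m.
V = k[(3.06×10⁻⁶)/(0.0500) + (4.58×10⁻⁶)/(1.08) + (-2.02×10⁻⁶)/(2.89) + (-5.85×10⁻⁶)/(0.180)] = 2.90×10⁵ V.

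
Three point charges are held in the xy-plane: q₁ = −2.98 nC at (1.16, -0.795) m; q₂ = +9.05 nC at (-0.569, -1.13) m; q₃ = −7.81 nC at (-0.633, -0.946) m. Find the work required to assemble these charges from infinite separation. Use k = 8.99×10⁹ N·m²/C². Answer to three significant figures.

The assembly work is the sum of pairwise potential energies, U = Σ_{i<j} kqᵢqⱼ/rᵢⱼ.
Pair separations: r₁₂ = 1.76 m, r₁₃ = 1.80 m, r₂₃ = 0.195 m.
U = (-1.38×10⁻⁷) + (1.16×10⁻⁷) + (-3.26×10⁻⁶) = -3.28×10⁻⁶ J.

-3.28×10⁻⁶ J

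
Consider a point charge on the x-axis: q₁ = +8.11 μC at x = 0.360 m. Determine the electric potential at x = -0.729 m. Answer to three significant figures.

6.70×10⁴ V

The total potential is the scalar sum of each charge's contribution, V = Σ kqᵢ/rᵢ.
V = k[(8.11×10⁻⁶)/(1.09)] = 6.70×10⁴ V.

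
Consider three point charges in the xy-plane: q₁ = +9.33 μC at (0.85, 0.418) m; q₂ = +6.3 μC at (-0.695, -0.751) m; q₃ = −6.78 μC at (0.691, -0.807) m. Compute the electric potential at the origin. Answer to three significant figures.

8.65×10⁴ V

Electric potential is a scalar, so the contributions from each charge add algebraically: V = Σ kqᵢ/rᵢ.
Distances from the field point to each charge: r₁ = 0.947 m, r₂ = 1.02 m, r₃ = 1.06 m.
V = k[(9.33×10⁻⁶)/(0.947) + (6.30×10⁻⁶)/(1.02) + (-6.78×10⁻⁶)/(1.06)] = 8.65×10⁴ V.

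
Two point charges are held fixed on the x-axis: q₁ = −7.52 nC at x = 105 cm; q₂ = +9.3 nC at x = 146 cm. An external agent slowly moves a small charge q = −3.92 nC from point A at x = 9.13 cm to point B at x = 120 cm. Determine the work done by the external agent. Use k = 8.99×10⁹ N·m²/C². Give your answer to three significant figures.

4.69×10⁻⁷ J

For quasistatic motion the external work equals the change in potential energy: W_ext = qΔV = q(V_B − V_A).
At A: distances to the source charges are 0.959 m, 1.37 m; V_A = Σ kqᵢ/rᵢ = -9.43 V.
At B: distances to the source charges are 0.150 m, 0.260 m; V_B = Σ kqᵢ/rᵢ = -129 V.
ΔV = V_B − V_A = -120 V.
W_ext = qΔV = (-3.92×10⁻⁹ C)(-120 V) = 4.69×10⁻⁷ J.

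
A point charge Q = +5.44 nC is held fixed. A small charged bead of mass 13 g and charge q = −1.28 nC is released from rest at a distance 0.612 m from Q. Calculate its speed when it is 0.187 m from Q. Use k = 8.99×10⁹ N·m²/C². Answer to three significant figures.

Only the electrostatic force acts, so mechanical energy is conserved: ½mv² = U₁ − U₂ = kQq(1/r₁ − 1/r₂).
U₁ − U₂ = (8.99×10⁹ N·m²/C²)(5.44×10⁻⁹ C)(-1.28×10⁻⁹ C)(1/0.612 − 1/0.187) = 2.32×10⁻⁷ J.
v = √(2·2.32×10⁻⁷/0.0130) = 5.98×10⁻³ m/s.

5.98×10⁻³ m/s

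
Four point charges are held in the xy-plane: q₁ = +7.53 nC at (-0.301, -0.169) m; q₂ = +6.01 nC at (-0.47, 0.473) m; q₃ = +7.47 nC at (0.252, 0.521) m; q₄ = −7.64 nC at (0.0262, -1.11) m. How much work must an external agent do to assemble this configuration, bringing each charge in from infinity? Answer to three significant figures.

The assembly work is the sum of pairwise potential energies, U = Σ_{i<j} kqᵢqⱼ/rᵢⱼ.
Pair separations: r₁₂ = 0.664 m, r₁₃ = 0.884 m, r₁₄ = 0.996 m, r₂₃ = 0.724 m, r₂₄ = 1.66 m, r₃₄ = 1.65 m.
Summing all 6 pair terms gives U = 6.63×10⁻⁷ J.

6.63×10⁻⁷ J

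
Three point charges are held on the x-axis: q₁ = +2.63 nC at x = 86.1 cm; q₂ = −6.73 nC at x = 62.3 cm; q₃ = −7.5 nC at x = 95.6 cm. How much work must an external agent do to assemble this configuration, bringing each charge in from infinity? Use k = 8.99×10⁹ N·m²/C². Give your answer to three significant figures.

The work to assemble the configuration equals its total potential energy, U = Σ kqᵢqⱼ/rᵢⱼ over all pairs.
Pair separations: r₁₂ = 0.238 m, r₁₃ = 0.0950 m, r₂₃ = 0.333 m.
U = (-6.69×10⁻⁷) + (-1.87×10⁻⁶) + (1.36×10⁻⁶) = -1.17×10⁻⁶ J.

-1.17×10⁻⁶ J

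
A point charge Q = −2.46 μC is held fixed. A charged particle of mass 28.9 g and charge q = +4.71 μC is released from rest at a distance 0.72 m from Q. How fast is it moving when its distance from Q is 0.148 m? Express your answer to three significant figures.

6.22 m/s

Only the electrostatic force acts, so mechanical energy is conserved: ½mv² = U₁ − U₂ = kQq(1/r₁ − 1/r₂).
U₁ − U₂ = (8.99×10⁹ N·m²/C²)(-2.46×10⁻⁶ C)(4.71×10⁻⁶ C)(1/0.720 − 1/0.148) = 0.559 J.
v = √(2·0.559/0.0289) = 6.22 m/s.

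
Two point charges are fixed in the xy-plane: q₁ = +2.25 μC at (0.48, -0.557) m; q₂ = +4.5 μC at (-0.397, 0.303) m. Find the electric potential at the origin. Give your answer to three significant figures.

1.09×10⁵ V

The total potential is the scalar sum of each charge's contribution, V = Σ kqᵢ/rᵢ.
Distances from the field point to each charge: r₁ = 0.735 m, r₂ = 0.499 m.
V = k[(2.25×10⁻⁶)/(0.735) + (4.50×10⁻⁶)/(0.499)] = 1.09×10⁵ V.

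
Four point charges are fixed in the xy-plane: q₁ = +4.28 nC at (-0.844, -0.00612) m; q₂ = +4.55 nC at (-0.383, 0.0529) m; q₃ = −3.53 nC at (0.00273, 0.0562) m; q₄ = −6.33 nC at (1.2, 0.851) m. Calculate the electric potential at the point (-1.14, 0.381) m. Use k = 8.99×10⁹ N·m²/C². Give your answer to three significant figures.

The total potential is the scalar sum of each charge's contribution, V = Σ kqᵢ/rᵢ.
Distances from the field point to each charge: r₁ = 0.487 m, r₂ = 0.825 m, r₃ = 1.19 m, r₄ = 2.39 m.
V = k[(4.28×10⁻⁹)/(0.487) + (4.55×10⁻⁹)/(0.825) + (-3.53×10⁻⁹)/(1.19) + (-6.33×10⁻⁹)/(2.39)] = 78.0 V.

78.0 V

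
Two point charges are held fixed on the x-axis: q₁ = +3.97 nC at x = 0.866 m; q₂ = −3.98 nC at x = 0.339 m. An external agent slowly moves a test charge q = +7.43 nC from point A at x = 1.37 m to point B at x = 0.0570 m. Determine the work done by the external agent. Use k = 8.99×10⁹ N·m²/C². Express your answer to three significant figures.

For quasistatic motion the external work equals the change in potential energy: W_ext = qΔV = q(V_B − V_A).
At A: distances to the source charges are 0.504 m, 1.03 m; V_A = Σ kqᵢ/rᵢ = 36.1 V.
At B: distances to the source charges are 0.809 m, 0.282 m; V_B = Σ kqᵢ/rᵢ = -82.8 V.
ΔV = V_B − V_A = -119 V.
W_ext = qΔV = (7.43×10⁻⁹ C)(-119 V) = -8.83×10⁻⁷ J.

-8.83×10⁻⁷ J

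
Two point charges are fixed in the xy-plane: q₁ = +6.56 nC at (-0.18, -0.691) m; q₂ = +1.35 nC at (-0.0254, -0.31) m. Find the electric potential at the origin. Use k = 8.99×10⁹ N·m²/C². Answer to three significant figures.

The total potential is the scalar sum of each charge's contribution, V = Σ kqᵢ/rᵢ.
Distances from the field point to each charge: r₁ = 0.714 m, r₂ = 0.311 m.
V = k[(6.56×10⁻⁹)/(0.714) + (1.35×10⁻⁹)/(0.311)] = 122 V.

122 V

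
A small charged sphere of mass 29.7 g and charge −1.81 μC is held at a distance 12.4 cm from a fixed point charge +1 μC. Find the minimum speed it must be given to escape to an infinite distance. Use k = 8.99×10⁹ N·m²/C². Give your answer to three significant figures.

To just escape, total mechanical energy must reach zero at infinity: ½mv²_min + U = 0, so ½mv²_min = −U = |kQq|/r.
|U| = |kQq|/r = (8.99×10⁹ N·m²/C²)(1.00×10⁻⁶)(1.81×10⁻⁶)/(0.124) = 0.131 J.
v_min = √(2|U|/m) = √(2·0.131/0.0297) = 2.97 m/s.

2.97 m/s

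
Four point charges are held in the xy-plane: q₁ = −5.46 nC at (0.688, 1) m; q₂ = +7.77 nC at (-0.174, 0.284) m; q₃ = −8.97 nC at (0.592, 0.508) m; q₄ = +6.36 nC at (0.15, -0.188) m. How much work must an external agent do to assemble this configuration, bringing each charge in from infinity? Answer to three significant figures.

The work to assemble the configuration equals its total potential energy, U = Σ kqᵢqⱼ/rᵢⱼ over all pairs.
Pair separations: r₁₂ = 1.12 m, r₁₃ = 0.501 m, r₁₄ = 1.30 m, r₂₃ = 0.798 m, r₂₄ = 0.573 m, r₃₄ = 0.824 m.
Summing all 6 pair terms gives U = -3.33×10⁻⁷ J.

-3.33×10⁻⁷ J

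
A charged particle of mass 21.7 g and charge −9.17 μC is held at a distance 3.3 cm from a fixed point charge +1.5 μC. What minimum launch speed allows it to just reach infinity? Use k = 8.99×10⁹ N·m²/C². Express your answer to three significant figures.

18.6 m/s

To just escape, total mechanical energy must reach zero at infinity: ½mv²_min + U = 0, so ½mv²_min = −U = |kQq|/r.
|U| = |kQq|/r = (8.99×10⁹ N·m²/C²)(1.50×10⁻⁶)(9.17×10⁻⁶)/(0.0330) = 3.75 J.
v_min = √(2|U|/m) = √(2·3.75/0.0217) = 18.6 m/s.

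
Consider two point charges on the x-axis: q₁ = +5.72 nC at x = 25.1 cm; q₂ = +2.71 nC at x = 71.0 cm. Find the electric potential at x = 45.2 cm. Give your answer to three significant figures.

350 V

Electric potential is a scalar, so the contributions from each charge add algebraically: V = Σ kqᵢ/rᵢ.
Distances from the field point to each charge: r₁ = 0.201 m, r₂ = 0.258 m.
V = k[(5.72×10⁻⁹)/(0.201) + (2.71×10⁻⁹)/(0.258)] = 350 V.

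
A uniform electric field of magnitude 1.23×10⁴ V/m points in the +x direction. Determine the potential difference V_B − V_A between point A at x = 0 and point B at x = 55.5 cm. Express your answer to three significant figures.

In a uniform field, potential decreases in the direction of E: V_B − V_A = −E·Δx.
V_B − V_A = −(1.23×10⁴ V/m)(0.555 m) = -6830 V.

-6830 V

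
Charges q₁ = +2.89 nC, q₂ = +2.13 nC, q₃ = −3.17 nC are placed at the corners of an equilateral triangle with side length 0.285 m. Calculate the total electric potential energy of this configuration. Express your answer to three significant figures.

-3.08×10⁻⁷ J

The assembly work is the sum of pairwise potential energies, U = Σ_{i<j} kqᵢqⱼ/rᵢⱼ.
All three pair separations equal the side length, 0.285 m.
U = (1.94×10⁻⁷) + (-2.89×10⁻⁷) + (-2.13×10⁻⁷) = -3.08×10⁻⁷ J.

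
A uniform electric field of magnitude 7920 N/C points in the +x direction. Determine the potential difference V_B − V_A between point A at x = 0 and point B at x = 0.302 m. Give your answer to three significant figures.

In a uniform field, potential decreases in the direction of E: V_B − V_A = −E·Δx.
V_B − V_A = −(7920 V/m)(0.302 m) = -2390 V.

-2390 V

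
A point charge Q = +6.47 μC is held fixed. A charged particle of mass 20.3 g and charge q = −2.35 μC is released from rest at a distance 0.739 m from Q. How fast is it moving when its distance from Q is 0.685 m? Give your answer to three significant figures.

Only the electrostatic force acts, so mechanical energy is conserved: ½mv² = U₁ − U₂ = kQq(1/r₁ − 1/r₂).
U₁ − U₂ = (8.99×10⁹ N·m²/C²)(6.47×10⁻⁶ C)(-2.35×10⁻⁶ C)(1/0.739 − 1/0.685) = 0.0146 J.
v = √(2·0.0146/0.0203) = 1.20 m/s.

1.20 m/s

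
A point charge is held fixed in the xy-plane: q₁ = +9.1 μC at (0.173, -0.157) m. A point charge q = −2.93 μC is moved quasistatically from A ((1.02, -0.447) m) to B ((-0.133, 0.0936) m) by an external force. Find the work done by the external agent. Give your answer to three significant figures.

-0.338 J

For quasistatic motion the external work equals the change in potential energy: W_ext = qΔV = q(V_B − V_A).
At A: distance to the source charge is 0.895 m; V_A = kq₁/r = 9.14×10⁴ V.
At B: distance to the source charge is 0.396 m; V_B = kq₁/r = 2.07×10⁵ V.
ΔV = V_B − V_A = 1.15×10⁵ V.
W_ext = qΔV = (-2.93×10⁻⁶ C)(1.15×10⁵ V) = -0.338 J.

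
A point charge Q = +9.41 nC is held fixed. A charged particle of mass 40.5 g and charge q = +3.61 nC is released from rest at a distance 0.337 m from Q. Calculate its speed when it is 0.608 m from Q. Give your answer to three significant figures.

Only the electrostatic force acts, so mechanical energy is conserved: ½mv² = U₁ − U₂ = kQq(1/r₁ − 1/r₂).
U₁ − U₂ = (8.99×10⁹ N·m²/C²)(9.41×10⁻⁹ C)(3.61×10⁻⁹ C)(1/0.337 − 1/0.608) = 4.04×10⁻⁷ J.
v = √(2·4.04×10⁻⁷/0.0405) = 4.47×10⁻³ m/s.

4.47×10⁻³ m/s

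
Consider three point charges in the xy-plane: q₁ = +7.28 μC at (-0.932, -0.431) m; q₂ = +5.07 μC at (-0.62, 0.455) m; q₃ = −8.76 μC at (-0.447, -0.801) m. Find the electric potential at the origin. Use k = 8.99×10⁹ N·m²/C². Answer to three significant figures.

The total potential is the scalar sum of each charge's contribution, V = Σ kqᵢ/rᵢ.
Distances from the field point to each charge: r₁ = 1.03 m, r₂ = 0.769 m, r₃ = 0.917 m.
V = k[(7.28×10⁻⁶)/(1.03) + (5.07×10⁻⁶)/(0.769) + (-8.76×10⁻⁶)/(0.917)] = 3.72×10⁴ V.

3.72×10⁴ V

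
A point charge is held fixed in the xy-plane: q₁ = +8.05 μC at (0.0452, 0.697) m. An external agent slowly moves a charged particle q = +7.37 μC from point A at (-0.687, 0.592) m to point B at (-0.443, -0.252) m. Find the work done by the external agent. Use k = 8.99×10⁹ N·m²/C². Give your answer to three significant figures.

-0.221 J

For quasistatic motion the external work equals the change in potential energy: W_ext = qΔV = q(V_B − V_A).
At A: distance to the source charge is 0.740 m; V_A = kq₁/r = 9.78×10⁴ V.
At B: distance to the source charge is 1.07 m; V_B = kq₁/r = 6.78×10⁴ V.
ΔV = V_B − V_A = -3.00×10⁴ V.
W_ext = qΔV = (7.37×10⁻⁶ C)(-3.00×10⁴ V) = -0.221 J.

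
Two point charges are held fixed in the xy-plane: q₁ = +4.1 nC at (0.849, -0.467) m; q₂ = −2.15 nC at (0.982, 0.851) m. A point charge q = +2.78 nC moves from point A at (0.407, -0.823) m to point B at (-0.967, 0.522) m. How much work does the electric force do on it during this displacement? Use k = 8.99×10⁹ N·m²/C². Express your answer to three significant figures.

The work done by the electric force is W_field = −ΔU = −q(V_B − V_A) = q(V_A − V_B).
At A: distances to the source charges are 0.568 m, 1.77 m; V_A = Σ kqᵢ/rᵢ = 54.0 V.
At B: distances to the source charges are 2.07 m, 1.98 m; V_B = Σ kqᵢ/rᵢ = 8.05 V.
ΔV = V_B − V_A = -46.0 V.
W_field = −qΔV = −(2.78×10⁻⁹ C)(-46.0 V) = 1.28×10⁻⁷ J.

1.28×10⁻⁷ J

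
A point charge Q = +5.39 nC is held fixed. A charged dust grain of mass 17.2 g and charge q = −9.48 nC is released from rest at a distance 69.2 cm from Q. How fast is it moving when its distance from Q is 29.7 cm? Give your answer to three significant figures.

Only the electrostatic force acts, so mechanical energy is conserved: ½mv² = U₁ − U₂ = kQq(1/r₁ − 1/r₂).
U₁ − U₂ = (8.99×10⁹ N·m²/C²)(5.39×10⁻⁹ C)(-9.48×10⁻⁹ C)(1/0.692 − 1/0.297) = 8.83×10⁻⁷ J.
v = √(2·8.83×10⁻⁷/0.0172) = 0.0101 m/s.

0.0101 m/s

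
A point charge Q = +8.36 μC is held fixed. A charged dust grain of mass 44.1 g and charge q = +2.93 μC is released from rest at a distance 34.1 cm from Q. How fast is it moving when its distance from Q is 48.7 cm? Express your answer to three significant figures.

2.96 m/s

Only the electrostatic force acts, so mechanical energy is conserved: ½mv² = U₁ − U₂ = kQq(1/r₁ − 1/r₂).
U₁ − U₂ = (8.99×10⁹ N·m²/C²)(8.36×10⁻⁶ C)(2.93×10⁻⁶ C)(1/0.341 − 1/0.487) = 0.194 J.
v = √(2·0.194/0.0441) = 2.96 m/s.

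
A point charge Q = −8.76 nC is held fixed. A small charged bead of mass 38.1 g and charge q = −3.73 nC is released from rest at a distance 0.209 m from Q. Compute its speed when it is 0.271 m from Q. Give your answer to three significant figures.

4.11×10⁻³ m/s

Only the electrostatic force acts, so mechanical energy is conserved: ½mv² = U₁ − U₂ = kQq(1/r₁ − 1/r₂).
U₁ − U₂ = (8.99×10⁹ N·m²/C²)(-8.76×10⁻⁹ C)(-3.73×10⁻⁹ C)(1/0.209 − 1/0.271) = 3.22×10⁻⁷ J.
v = √(2·3.22×10⁻⁷/0.0381) = 4.11×10⁻³ m/s.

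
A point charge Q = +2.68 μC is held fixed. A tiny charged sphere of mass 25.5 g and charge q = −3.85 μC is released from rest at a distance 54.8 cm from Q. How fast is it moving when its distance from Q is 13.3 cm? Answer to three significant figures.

6.44 m/s

Only the electrostatic force acts, so mechanical energy is conserved: ½mv² = U₁ − U₂ = kQq(1/r₁ − 1/r₂).
U₁ − U₂ = (8.99×10⁹ N·m²/C²)(2.68×10⁻⁶ C)(-3.85×10⁻⁶ C)(1/0.548 − 1/0.133) = 0.528 J.
v = √(2·0.528/0.0255) = 6.44 m/s.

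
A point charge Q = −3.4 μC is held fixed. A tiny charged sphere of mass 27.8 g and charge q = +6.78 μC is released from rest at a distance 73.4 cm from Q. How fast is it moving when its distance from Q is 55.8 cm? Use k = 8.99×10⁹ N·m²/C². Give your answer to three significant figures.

Only the electrostatic force acts, so mechanical energy is conserved: ½mv² = U₁ − U₂ = kQq(1/r₁ − 1/r₂).
U₁ − U₂ = (8.99×10⁹ N·m²/C²)(-3.40×10⁻⁶ C)(6.78×10⁻⁶ C)(1/0.734 − 1/0.558) = 0.0891 J.
v = √(2·0.0891/0.0278) = 2.53 m/s.

2.53 m/s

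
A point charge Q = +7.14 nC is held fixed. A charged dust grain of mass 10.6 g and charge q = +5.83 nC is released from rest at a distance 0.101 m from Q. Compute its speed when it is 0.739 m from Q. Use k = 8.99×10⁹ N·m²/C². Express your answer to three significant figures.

Only the electrostatic force acts, so mechanical energy is conserved: ½mv² = U₁ − U₂ = kQq(1/r₁ − 1/r₂).
U₁ − U₂ = (8.99×10⁹ N·m²/C²)(7.14×10⁻⁹ C)(5.83×10⁻⁹ C)(1/0.101 − 1/0.739) = 3.20×10⁻⁶ J.
v = √(2·3.20×10⁻⁶/0.0106) = 0.0246 m/s.

0.0246 m/s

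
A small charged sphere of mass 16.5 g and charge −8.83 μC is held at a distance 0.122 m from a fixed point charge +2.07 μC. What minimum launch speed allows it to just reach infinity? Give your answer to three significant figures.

To just escape, total mechanical energy must reach zero at infinity: ½mv²_min + U = 0, so ½mv²_min = −U = |kQq|/r.
|U| = |kQq|/r = (8.99×10⁹ N·m²/C²)(2.07×10⁻⁶)(8.83×10⁻⁶)/(0.122) = 1.35 J.
v_min = √(2|U|/m) = √(2·1.35/0.0165) = 12.8 m/s.

12.8 m/s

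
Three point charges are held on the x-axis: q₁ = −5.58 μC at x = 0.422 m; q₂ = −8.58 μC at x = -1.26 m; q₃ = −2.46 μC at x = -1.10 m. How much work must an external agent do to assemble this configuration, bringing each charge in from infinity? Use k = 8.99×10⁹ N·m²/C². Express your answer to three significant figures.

1.52 J

The assembly work is the sum of pairwise potential energies, U = Σ_{i<j} kqᵢqⱼ/rᵢⱼ.
Pair separations: r₁₂ = 1.68 m, r₁₃ = 1.52 m, r₂₃ = 0.160 m.
U = (0.256) + (0.0811) + (1.19) = 1.52 J.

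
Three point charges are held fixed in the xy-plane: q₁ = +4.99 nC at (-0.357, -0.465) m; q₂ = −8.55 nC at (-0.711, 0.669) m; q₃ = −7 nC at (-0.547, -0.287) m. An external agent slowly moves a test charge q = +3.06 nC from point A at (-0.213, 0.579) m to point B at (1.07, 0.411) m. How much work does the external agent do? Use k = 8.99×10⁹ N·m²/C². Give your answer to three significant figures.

3.84×10⁻⁷ J

For quasistatic motion the external work equals the change in potential energy: W_ext = qΔV = q(V_B − V_A).
At A: distances to the source charges are 1.05 m, 0.506 m, 0.928 m; V_A = Σ kqᵢ/rᵢ = -177 V.
At B: distances to the source charges are 1.67 m, 1.80 m, 1.76 m; V_B = Σ kqᵢ/rᵢ = -51.7 V.
ΔV = V_B − V_A = 125 V.
W_ext = qΔV = (3.06×10⁻⁹ C)(125 V) = 3.84×10⁻⁷ J.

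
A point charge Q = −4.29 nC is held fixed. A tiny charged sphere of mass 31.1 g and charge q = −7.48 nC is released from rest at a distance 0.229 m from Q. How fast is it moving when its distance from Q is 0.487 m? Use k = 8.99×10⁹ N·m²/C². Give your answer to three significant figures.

Only the electrostatic force acts, so mechanical energy is conserved: ½mv² = U₁ − U₂ = kQq(1/r₁ − 1/r₂).
U₁ − U₂ = (8.99×10⁹ N·m²/C²)(-4.29×10⁻⁹ C)(-7.48×10⁻⁹ C)(1/0.229 − 1/0.487) = 6.67×10⁻⁷ J.
v = √(2·6.67×10⁻⁷/0.0311) = 6.55×10⁻³ m/s.

6.55×10⁻³ m/s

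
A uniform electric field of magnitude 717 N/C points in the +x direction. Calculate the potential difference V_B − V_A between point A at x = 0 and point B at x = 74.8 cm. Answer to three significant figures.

-536 V

In a uniform field, potential decreases in the direction of E: V_B − V_A = −E·Δx.
V_B − V_A = −(717 V/m)(0.748 m) = -536 V.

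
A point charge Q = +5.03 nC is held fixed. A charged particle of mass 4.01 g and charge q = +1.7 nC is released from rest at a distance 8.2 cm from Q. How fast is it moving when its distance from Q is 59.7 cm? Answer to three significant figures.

Only the electrostatic force acts, so mechanical energy is conserved: ½mv² = U₁ − U₂ = kQq(1/r₁ − 1/r₂).
U₁ − U₂ = (8.99×10⁹ N·m²/C²)(5.03×10⁻⁹ C)(1.70×10⁻⁹ C)(1/0.0820 − 1/0.597) = 8.09×10⁻⁷ J.
v = √(2·8.09×10⁻⁷/4.01×10⁻³) = 0.0201 m/s.

0.0201 m/s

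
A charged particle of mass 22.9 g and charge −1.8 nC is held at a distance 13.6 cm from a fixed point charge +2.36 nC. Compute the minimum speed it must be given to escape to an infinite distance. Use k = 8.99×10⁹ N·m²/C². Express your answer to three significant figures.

4.95×10⁻³ m/s

To just escape, total mechanical energy must reach zero at infinity: ½mv²_min + U = 0, so ½mv²_min = −U = |kQq|/r.
|U| = |kQq|/r = (8.99×10⁹ N·m²/C²)(2.36×10⁻⁹)(1.80×10⁻⁹)/(0.136) = 2.81×10⁻⁷ J.
v_min = √(2|U|/m) = √(2·2.81×10⁻⁷/0.0229) = 4.95×10⁻³ m/s.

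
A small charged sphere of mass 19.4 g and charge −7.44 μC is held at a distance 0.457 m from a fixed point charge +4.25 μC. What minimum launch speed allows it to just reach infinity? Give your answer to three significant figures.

8.01 m/s

To just escape, total mechanical energy must reach zero at infinity: ½mv²_min + U = 0, so ½mv²_min = −U = |kQq|/r.
|U| = |kQq|/r = (8.99×10⁹ N·m²/C²)(4.25×10⁻⁶)(7.44×10⁻⁶)/(0.457) = 0.622 J.
v_min = √(2|U|/m) = √(2·0.622/0.0194) = 8.01 m/s.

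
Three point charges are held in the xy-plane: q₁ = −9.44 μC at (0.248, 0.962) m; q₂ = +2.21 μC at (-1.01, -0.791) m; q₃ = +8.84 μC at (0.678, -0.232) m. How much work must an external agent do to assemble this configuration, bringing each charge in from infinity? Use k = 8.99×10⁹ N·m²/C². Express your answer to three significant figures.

-0.579 J

The work to assemble the configuration equals its total potential energy, U = Σ kqᵢqⱼ/rᵢⱼ over all pairs.
Pair separations: r₁₂ = 2.16 m, r₁₃ = 1.27 m, r₂₃ = 1.78 m.
U = (-0.0869) + (-0.591) + (0.0988) = -0.579 J.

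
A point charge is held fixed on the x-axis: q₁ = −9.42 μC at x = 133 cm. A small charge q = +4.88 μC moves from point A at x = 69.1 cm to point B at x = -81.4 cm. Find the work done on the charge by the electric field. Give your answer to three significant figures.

The work done by the electric force is W_field = −ΔU = −q(V_B − V_A) = q(V_A − V_B).
At A: distance to the source charge is 0.639 m; V_A = kq₁/r = -1.33×10⁵ V.
At B: distance to the source charge is 2.14 m; V_B = kq₁/r = -3.95×10⁴ V.
ΔV = V_B − V_A = 9.30×10⁴ V.
W_field = −qΔV = −(4.88×10⁻⁶ C)(9.30×10⁴ V) = -0.454 J.

-0.454 J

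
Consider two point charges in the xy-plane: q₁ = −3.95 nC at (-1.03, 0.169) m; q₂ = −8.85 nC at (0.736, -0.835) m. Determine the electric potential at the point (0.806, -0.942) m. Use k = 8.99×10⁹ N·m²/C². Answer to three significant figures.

-639 V

Electric potential is a scalar, so the contributions from each charge add algebraically: V = Σ kqᵢ/rᵢ.
Distances from the field point to each charge: r₁ = 2.15 m, r₂ = 0.128 m.
V = k[(-3.95×10⁻⁹)/(2.15) + (-8.85×10⁻⁹)/(0.128)] = -639 V.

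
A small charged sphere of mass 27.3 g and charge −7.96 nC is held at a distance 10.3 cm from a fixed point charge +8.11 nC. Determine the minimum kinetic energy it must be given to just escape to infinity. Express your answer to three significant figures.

To just escape, total mechanical energy must reach zero at infinity: ½mv²_min + U = 0, so ½mv²_min = −U = |kQq|/r.
|U| = |kQq|/r = (8.99×10⁹ N·m²/C²)(8.11×10⁻⁹)(7.96×10⁻⁹)/(0.103) = 5.63×10⁻⁶ J.

5.63×10⁻⁶ J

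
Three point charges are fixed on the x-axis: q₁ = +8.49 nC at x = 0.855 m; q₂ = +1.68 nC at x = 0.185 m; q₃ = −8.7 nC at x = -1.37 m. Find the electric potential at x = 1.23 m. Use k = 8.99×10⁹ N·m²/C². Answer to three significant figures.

The total potential is the scalar sum of each charge's contribution, V = Σ kqᵢ/rᵢ.
Distances from the field point to each charge: r₁ = 0.375 m, r₂ = 1.04 m, r₃ = 2.60 m.
V = k[(8.49×10⁻⁹)/(0.375) + (1.68×10⁻⁹)/(1.04) + (-8.70×10⁻⁹)/(2.60)] = 188 V.

188 V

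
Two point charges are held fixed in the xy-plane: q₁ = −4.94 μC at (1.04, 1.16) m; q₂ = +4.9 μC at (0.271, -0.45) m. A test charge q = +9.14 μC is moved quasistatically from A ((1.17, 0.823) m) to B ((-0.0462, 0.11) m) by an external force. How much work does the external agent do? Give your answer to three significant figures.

For quasistatic motion the external work equals the change in potential energy: W_ext = qΔV = q(V_B − V_A).
At A: distances to the source charges are 0.361 m, 1.56 m; V_A = Σ kqᵢ/rᵢ = -9.47×10⁴ V.
At B: distances to the source charges are 1.51 m, 0.644 m; V_B = Σ kqᵢ/rᵢ = 3.90×10⁴ V.
ΔV = V_B − V_A = 1.34×10⁵ V.
W_ext = qΔV = (9.14×10⁻⁶ C)(1.34×10⁵ V) = 1.22 J.

1.22 J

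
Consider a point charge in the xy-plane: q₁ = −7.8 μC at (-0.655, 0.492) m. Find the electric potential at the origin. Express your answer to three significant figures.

The total potential is the scalar sum of each charge's contribution, V = Σ kqᵢ/rᵢ.
Distances from the field point to each charge: r₁ = 0.819 m.
V = k[(-7.80×10⁻⁶)/(0.819)] = -8.56×10⁴ V.

-8.56×10⁴ V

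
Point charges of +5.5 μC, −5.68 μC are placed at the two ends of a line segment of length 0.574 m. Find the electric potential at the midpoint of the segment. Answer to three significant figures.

The total potential is the scalar sum of each charge's contribution, V = Σ kqᵢ/rᵢ.
Each charge is 0.287 m from the midpoint.
V = k[(5.50×10⁻⁶)/(0.287) + (-5.68×10⁻⁶)/(0.287)] = -5640 V.

-5640 V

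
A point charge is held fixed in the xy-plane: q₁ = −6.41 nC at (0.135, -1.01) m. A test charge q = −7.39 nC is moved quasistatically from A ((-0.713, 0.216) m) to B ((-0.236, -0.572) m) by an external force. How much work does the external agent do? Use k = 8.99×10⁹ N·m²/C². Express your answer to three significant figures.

4.56×10⁻⁷ J

For quasistatic motion the external work equals the change in potential energy: W_ext = qΔV = q(V_B − V_A).
At A: distance to the source charge is 1.49 m; V_A = kq₁/r = -38.7 V.
At B: distance to the source charge is 0.574 m; V_B = kq₁/r = -100 V.
ΔV = V_B − V_A = -61.7 V.
W_ext = qΔV = (-7.39×10⁻⁹ C)(-61.7 V) = 4.56×10⁻⁷ J.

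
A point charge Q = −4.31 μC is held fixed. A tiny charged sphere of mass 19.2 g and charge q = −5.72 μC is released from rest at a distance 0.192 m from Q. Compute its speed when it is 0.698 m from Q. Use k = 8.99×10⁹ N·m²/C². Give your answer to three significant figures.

Only the electrostatic force acts, so mechanical energy is conserved: ½mv² = U₁ − U₂ = kQq(1/r₁ − 1/r₂).
U₁ − U₂ = (8.99×10⁹ N·m²/C²)(-4.31×10⁻⁶ C)(-5.72×10⁻⁶ C)(1/0.192 − 1/0.698) = 0.837 J.
v = √(2·0.837/0.0192) = 9.34 m/s.

9.34 m/s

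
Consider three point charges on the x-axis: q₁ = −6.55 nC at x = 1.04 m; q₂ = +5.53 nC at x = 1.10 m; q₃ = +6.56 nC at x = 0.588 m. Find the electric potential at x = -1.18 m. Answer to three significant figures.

28.6 V

Electric potential is a scalar, so the contributions from each charge add algebraically: V = Σ kqᵢ/rᵢ.
Distances from the field point to each charge: r₁ = 2.22 m, r₂ = 2.28 m, r₃ = 1.77 m.
V = k[(-6.55×10⁻⁹)/(2.22) + (5.53×10⁻⁹)/(2.28) + (6.56×10⁻⁹)/(1.77)] = 28.6 V.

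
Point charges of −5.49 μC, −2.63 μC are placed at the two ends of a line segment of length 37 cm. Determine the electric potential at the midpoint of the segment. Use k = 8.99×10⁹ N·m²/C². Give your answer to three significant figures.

-3.95×10⁵ V

Electric potential is a scalar, so the contributions from each charge add algebraically: V = Σ kqᵢ/rᵢ.
Each charge is 0.185 m from the midpoint.
V = k[(-5.49×10⁻⁶)/(0.185) + (-2.63×10⁻⁶)/(0.185)] = -3.95×10⁵ V.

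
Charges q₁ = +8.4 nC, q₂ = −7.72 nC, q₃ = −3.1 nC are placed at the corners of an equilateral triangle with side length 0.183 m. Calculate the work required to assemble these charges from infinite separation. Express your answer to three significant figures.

-3.29×10⁻⁶ J

The work to assemble the configuration equals its total potential energy, U = Σ kqᵢqⱼ/rᵢⱼ over all pairs.
All three pair separations equal the side length, 0.183 m.
U = (-3.19×10⁻⁶) + (-1.28×10⁻⁶) + (1.18×10⁻⁶) = -3.29×10⁻⁶ J.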